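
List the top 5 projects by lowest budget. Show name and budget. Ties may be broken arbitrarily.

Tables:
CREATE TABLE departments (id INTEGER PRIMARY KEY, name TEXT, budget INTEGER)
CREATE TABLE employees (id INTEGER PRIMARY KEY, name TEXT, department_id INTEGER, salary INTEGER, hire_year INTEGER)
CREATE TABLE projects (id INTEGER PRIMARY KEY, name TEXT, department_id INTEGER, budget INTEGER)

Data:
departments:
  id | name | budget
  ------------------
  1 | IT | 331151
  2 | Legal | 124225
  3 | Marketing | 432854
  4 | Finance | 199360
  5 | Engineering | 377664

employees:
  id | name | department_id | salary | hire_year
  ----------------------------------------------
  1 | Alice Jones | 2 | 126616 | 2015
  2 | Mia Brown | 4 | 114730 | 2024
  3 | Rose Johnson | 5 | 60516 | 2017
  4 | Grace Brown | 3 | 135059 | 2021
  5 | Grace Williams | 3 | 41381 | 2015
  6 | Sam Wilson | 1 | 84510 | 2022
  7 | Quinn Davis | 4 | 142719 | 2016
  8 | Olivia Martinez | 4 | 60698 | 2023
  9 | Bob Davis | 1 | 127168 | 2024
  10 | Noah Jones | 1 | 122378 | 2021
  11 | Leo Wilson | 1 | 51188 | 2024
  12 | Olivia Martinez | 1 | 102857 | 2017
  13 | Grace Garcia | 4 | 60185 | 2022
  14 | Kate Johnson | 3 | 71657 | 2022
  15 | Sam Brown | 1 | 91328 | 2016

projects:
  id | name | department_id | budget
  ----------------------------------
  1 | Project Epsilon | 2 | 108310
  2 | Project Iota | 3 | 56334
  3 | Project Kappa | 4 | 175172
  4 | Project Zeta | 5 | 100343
SELECT name, budget FROM projects ORDER BY budget ASC LIMIT 5

Execution result:
name | budget
Project Iota | 56334
Project Zeta | 100343
Project Epsilon | 108310
Project Kappa | 175172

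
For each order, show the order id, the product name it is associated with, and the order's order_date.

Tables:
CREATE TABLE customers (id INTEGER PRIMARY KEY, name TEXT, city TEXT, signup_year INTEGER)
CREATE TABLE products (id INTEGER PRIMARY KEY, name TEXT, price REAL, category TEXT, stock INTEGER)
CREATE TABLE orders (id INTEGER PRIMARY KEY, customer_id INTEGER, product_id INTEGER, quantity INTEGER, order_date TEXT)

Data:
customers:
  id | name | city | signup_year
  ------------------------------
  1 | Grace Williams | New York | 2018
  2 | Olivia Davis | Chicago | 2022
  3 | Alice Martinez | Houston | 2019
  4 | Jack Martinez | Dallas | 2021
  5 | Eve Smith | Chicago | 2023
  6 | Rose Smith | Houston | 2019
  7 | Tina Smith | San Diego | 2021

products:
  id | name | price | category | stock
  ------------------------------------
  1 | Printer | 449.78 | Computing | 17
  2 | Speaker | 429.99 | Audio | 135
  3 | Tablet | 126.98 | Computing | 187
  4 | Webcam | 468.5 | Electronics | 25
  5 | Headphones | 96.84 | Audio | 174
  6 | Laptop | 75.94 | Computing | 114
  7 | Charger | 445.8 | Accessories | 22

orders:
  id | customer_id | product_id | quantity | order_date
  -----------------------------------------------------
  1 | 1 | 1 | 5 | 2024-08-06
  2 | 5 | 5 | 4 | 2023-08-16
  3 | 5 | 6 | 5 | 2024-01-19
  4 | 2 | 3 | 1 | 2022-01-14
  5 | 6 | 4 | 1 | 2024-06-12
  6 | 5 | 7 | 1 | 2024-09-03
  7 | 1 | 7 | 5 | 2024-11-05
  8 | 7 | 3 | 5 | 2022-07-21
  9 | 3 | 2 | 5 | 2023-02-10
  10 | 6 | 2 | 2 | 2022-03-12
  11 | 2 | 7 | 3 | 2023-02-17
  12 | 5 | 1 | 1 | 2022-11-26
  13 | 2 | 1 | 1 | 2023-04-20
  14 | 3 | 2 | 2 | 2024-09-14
SELECT c.id, p.name AS product, c.order_date FROM orders c JOIN products p ON c.product_id = p.id

Execution result:
id | product | order_date
1 | Printer | 2024-08-06
2 | Headphones | 2023-08-16
3 | Laptop | 2024-01-19
4 | Tablet | 2022-01-14
5 | Webcam | 2024-06-12
6 | Charger | 2024-09-03
7 | Charger | 2024-11-05
8 | Tablet | 2022-07-21
9 | Speaker | 2023-02-10
10 | Speaker | 2022-03-12
11 | Charger | 2023-02-17
12 | Printer | 2022-11-26
13 | Printer | 2023-04-20
14 | Speaker | 2024-09-14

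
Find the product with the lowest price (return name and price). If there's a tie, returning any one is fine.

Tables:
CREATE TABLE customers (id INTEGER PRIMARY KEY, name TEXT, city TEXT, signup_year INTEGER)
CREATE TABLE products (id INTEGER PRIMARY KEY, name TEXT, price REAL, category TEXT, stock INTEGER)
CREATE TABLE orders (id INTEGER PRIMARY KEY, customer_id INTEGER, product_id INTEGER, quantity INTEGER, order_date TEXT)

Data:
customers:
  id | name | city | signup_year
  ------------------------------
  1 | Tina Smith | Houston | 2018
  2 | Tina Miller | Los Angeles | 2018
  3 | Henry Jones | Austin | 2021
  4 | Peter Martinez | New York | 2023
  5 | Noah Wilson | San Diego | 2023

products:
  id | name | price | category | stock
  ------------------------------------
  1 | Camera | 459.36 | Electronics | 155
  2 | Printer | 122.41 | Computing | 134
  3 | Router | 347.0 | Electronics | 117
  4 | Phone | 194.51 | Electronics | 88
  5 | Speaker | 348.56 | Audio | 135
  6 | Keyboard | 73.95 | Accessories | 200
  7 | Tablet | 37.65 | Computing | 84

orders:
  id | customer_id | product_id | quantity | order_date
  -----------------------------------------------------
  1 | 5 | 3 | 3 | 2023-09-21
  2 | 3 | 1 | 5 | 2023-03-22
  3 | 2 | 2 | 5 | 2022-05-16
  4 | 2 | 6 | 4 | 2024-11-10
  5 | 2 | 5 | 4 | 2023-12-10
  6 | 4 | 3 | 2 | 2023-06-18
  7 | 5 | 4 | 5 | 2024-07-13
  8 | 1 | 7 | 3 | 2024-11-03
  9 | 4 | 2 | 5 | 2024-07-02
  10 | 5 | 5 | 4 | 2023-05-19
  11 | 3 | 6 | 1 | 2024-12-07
SELECT name, price FROM products ORDER BY price ASC LIMIT 1

Execution result:
name | price
Tablet | 37.65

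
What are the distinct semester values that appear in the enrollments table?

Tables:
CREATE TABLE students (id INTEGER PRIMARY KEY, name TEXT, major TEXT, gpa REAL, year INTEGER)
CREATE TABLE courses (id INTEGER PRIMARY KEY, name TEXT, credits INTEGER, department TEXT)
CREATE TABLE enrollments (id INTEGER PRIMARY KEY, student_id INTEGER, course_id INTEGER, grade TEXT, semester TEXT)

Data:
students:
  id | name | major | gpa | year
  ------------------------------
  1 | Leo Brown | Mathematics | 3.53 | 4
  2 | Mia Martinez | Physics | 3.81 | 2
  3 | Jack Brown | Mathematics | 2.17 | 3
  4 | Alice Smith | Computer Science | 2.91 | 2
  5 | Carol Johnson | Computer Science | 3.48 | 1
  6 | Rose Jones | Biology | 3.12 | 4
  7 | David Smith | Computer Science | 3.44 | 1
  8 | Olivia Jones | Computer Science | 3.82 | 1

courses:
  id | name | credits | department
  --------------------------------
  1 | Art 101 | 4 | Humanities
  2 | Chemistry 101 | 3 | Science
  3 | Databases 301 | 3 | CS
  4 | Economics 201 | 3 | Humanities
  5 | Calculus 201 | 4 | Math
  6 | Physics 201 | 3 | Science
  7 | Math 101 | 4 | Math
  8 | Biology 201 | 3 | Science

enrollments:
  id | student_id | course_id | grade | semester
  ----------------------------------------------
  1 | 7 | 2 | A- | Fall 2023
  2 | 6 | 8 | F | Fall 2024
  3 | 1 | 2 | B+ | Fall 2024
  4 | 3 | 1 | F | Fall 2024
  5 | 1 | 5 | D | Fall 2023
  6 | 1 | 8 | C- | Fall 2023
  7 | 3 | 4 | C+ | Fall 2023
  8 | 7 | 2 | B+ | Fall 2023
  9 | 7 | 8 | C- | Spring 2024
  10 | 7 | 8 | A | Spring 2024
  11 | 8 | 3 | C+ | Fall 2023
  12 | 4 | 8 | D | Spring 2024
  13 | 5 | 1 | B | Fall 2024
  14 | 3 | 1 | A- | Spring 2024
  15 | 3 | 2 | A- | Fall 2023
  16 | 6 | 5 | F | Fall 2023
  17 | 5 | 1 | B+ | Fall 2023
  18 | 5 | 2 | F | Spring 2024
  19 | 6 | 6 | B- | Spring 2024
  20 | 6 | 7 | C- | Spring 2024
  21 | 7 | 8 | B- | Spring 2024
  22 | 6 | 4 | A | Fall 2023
SELECT DISTINCT semester FROM enrollments

Execution result:
semester
Fall 2023
Fall 2024
Spring 2024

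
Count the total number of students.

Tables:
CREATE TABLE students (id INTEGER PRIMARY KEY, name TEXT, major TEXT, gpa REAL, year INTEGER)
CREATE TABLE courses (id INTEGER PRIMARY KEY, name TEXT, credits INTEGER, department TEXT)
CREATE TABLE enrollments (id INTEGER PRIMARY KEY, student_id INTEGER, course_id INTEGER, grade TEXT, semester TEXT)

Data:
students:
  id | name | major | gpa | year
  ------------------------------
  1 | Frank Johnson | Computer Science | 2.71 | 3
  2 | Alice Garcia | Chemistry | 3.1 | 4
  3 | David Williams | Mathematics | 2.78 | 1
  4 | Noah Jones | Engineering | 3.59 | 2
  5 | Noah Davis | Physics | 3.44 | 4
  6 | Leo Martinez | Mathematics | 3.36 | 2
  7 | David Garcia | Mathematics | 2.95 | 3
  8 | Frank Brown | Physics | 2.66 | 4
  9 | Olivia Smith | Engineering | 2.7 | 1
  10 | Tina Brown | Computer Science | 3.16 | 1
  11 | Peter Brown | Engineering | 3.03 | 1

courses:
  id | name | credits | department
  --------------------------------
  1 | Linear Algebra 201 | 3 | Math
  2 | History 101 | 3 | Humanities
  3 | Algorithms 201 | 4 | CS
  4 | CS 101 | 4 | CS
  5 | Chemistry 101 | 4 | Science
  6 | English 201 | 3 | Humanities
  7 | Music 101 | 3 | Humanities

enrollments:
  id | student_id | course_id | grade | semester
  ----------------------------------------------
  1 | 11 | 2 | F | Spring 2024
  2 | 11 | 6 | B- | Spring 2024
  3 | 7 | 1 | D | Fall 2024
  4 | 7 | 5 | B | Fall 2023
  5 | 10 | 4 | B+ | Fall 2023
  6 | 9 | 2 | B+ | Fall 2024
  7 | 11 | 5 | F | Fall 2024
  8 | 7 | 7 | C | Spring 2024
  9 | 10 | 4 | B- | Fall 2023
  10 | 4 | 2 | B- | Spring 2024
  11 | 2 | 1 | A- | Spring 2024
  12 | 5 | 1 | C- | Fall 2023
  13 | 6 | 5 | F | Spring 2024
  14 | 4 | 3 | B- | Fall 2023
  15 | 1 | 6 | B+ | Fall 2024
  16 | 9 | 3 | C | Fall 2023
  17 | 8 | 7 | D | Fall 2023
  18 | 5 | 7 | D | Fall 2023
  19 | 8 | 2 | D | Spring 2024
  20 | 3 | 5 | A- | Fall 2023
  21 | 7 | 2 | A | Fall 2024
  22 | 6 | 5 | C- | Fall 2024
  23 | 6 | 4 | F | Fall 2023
SELECT COUNT(*) FROM students

Execution result:
11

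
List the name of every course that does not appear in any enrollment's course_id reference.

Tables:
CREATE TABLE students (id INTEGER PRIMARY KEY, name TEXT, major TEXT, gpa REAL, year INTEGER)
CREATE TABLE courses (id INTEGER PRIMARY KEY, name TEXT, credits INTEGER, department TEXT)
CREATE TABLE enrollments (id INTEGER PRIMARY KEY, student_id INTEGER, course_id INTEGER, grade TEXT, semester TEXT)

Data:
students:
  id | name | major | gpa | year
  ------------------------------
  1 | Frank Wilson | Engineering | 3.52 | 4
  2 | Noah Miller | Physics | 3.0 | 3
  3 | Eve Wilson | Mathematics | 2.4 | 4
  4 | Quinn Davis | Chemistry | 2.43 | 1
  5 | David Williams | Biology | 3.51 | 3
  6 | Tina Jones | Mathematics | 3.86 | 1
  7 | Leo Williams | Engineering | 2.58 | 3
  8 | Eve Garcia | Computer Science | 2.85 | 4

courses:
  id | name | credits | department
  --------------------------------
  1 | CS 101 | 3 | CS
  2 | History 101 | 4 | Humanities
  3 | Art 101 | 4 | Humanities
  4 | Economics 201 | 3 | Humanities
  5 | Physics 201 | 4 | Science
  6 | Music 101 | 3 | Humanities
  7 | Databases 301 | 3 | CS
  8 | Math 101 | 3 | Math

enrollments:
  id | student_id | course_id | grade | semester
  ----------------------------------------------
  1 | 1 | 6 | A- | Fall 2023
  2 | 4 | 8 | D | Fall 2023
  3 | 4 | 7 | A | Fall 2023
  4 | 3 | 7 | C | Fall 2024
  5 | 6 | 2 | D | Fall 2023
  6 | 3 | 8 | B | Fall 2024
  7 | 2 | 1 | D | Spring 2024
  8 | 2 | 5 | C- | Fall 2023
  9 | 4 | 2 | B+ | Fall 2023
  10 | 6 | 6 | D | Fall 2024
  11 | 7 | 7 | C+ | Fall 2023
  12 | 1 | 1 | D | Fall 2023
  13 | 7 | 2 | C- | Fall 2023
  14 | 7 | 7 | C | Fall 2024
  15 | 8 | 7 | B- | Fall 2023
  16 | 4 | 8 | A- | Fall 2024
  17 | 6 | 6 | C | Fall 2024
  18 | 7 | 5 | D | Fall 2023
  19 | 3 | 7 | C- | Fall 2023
SELECT p.name FROM courses p LEFT JOIN enrollments c ON c.course_id = p.id WHERE c.id IS NULL

Execution result:
name
Art 101
Economics 201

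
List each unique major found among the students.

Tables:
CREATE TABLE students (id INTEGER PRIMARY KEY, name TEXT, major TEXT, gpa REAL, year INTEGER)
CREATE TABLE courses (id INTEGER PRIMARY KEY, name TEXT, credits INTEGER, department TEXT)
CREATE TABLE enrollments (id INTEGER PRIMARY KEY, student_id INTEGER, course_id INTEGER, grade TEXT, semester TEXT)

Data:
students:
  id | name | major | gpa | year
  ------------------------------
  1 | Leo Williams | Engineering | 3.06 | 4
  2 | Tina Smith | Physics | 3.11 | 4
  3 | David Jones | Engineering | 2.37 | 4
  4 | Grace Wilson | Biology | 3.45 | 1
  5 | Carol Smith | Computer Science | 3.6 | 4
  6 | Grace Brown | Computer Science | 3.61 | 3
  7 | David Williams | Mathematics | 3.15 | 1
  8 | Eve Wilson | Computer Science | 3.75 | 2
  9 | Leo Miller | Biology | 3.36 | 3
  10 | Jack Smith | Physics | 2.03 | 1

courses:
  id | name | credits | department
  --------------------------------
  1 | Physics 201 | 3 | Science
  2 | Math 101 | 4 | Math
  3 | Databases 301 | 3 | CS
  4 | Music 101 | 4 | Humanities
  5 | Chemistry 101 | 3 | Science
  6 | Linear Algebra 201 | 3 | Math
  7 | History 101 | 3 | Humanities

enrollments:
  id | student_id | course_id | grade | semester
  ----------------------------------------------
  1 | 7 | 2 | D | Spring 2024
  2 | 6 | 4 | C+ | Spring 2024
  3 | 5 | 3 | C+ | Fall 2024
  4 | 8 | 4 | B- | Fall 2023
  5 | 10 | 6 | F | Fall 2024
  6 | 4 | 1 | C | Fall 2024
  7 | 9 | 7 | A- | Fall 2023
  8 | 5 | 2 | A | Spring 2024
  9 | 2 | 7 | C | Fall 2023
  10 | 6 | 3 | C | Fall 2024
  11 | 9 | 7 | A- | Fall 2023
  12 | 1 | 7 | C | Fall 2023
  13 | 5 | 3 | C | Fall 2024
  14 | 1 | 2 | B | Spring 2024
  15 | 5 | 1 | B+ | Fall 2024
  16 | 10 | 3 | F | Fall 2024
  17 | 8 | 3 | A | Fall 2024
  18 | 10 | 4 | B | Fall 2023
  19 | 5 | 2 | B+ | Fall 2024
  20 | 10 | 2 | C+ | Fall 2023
SELECT DISTINCT major FROM students

Execution result:
major
Engineering
Physics
Biology
Computer Science
Mathematics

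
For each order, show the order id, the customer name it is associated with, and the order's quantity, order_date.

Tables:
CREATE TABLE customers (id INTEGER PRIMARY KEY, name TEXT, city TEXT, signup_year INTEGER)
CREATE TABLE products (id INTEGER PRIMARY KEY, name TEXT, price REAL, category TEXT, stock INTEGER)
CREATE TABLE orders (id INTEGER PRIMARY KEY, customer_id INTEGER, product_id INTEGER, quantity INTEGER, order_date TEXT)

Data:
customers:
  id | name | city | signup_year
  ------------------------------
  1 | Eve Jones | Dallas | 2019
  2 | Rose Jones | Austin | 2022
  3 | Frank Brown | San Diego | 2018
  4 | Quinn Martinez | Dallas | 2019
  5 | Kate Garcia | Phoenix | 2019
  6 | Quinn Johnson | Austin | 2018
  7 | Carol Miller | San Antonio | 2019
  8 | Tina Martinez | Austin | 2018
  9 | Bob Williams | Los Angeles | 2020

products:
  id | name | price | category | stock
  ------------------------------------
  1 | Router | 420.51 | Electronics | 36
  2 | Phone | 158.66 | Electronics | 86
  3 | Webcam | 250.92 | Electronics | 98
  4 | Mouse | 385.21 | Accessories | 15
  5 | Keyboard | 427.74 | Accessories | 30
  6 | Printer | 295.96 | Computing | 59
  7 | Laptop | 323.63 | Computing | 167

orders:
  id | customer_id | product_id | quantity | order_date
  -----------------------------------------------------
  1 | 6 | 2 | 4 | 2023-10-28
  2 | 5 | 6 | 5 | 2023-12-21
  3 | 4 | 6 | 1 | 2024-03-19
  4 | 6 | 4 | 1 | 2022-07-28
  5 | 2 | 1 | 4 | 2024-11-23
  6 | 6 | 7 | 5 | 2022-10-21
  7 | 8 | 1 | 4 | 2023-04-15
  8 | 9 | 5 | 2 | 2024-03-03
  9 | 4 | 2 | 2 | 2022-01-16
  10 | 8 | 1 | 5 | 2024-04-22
SELECT c.id, p.name AS customer, c.quantity, c.order_date FROM orders c JOIN customers p ON c.customer_id = p.id

Execution result:
id | customer | quantity | order_date
1 | Quinn Johnson | 4 | 2023-10-28
2 | Kate Garcia | 5 | 2023-12-21
3 | Quinn Martinez | 1 | 2024-03-19
4 | Quinn Johnson | 1 | 2022-07-28
5 | Rose Jones | 4 | 2024-11-23
6 | Quinn Johnson | 5 | 2022-10-21
7 | Tina Martinez | 4 | 2023-04-15
8 | Bob Williams | 2 | 2024-03-03
9 | Quinn Martinez | 2 | 2022-01-16
10 | Tina Martinez | 5 | 2024-04-22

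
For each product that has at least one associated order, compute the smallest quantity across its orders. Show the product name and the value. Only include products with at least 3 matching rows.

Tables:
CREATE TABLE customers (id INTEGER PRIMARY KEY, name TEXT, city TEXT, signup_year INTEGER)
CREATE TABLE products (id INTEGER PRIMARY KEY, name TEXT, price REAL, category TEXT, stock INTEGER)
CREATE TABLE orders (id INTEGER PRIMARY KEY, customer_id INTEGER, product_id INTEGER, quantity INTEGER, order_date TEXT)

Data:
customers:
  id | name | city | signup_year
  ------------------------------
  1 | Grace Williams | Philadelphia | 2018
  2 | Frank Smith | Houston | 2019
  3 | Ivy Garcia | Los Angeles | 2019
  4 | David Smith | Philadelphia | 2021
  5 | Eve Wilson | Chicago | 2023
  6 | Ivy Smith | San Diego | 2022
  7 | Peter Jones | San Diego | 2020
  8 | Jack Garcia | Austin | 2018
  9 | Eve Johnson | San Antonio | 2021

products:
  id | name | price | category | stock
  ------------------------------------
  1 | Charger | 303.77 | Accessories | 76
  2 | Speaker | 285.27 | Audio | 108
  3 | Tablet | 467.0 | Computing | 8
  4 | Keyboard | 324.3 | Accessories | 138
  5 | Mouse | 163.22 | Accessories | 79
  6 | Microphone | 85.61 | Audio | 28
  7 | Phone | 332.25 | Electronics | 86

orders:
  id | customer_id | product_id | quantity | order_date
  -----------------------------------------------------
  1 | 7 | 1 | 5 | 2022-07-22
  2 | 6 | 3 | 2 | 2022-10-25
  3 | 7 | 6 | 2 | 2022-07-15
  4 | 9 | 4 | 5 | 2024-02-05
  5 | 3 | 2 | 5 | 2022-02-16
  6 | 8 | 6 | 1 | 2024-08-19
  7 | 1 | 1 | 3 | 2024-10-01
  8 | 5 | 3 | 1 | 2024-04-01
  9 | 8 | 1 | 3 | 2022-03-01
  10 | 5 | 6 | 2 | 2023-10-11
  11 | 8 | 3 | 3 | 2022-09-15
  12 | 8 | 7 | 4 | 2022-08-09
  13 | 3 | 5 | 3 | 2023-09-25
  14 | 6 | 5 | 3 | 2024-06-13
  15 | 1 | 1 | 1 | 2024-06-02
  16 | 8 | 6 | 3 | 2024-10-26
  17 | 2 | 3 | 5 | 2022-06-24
SELECT p.name, MIN(c.quantity) AS min_quantity FROM orders c JOIN products p ON c.product_id = p.id GROUP BY p.id, p.name HAVING COUNT(*) >= 3

Execution result:
name | min_quantity
Charger | 1
Tablet | 1
Microphone | 1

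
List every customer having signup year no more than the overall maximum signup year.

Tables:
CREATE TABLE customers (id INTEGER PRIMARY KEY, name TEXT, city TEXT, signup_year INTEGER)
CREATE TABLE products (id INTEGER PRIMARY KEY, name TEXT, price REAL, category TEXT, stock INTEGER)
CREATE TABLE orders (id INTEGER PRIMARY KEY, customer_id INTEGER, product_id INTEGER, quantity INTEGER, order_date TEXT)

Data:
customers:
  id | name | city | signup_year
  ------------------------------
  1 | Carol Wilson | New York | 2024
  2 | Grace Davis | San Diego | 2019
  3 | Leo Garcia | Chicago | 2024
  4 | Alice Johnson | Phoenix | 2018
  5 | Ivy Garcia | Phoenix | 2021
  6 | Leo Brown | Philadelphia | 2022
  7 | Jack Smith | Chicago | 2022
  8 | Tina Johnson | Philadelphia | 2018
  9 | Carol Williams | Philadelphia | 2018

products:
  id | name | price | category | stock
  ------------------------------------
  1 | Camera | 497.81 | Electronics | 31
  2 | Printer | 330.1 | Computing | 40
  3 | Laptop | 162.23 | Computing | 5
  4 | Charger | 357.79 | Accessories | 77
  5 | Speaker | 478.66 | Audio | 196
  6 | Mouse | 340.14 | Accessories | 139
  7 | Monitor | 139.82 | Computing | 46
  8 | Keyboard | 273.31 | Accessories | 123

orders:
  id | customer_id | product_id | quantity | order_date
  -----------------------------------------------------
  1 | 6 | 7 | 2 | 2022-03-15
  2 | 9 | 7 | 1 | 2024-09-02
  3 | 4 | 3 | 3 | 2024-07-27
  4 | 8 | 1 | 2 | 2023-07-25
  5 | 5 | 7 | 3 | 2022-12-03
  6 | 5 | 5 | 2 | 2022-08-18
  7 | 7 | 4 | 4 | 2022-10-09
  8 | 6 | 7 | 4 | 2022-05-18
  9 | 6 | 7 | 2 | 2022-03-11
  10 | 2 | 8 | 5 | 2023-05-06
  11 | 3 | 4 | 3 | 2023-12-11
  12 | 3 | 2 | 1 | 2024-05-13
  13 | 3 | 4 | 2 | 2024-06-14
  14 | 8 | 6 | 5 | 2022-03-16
SELECT name, signup_year FROM customers WHERE signup_year <= (SELECT MAX(signup_year) FROM customers)

Execution result:
name | signup_year
Carol Wilson | 2024
Grace Davis | 2019
Leo Garcia | 2024
Alice Johnson | 2018
Ivy Garcia | 2021
Leo Brown | 2022
Jack Smith | 2022
Tina Johnson | 2018
Carol Williams | 2018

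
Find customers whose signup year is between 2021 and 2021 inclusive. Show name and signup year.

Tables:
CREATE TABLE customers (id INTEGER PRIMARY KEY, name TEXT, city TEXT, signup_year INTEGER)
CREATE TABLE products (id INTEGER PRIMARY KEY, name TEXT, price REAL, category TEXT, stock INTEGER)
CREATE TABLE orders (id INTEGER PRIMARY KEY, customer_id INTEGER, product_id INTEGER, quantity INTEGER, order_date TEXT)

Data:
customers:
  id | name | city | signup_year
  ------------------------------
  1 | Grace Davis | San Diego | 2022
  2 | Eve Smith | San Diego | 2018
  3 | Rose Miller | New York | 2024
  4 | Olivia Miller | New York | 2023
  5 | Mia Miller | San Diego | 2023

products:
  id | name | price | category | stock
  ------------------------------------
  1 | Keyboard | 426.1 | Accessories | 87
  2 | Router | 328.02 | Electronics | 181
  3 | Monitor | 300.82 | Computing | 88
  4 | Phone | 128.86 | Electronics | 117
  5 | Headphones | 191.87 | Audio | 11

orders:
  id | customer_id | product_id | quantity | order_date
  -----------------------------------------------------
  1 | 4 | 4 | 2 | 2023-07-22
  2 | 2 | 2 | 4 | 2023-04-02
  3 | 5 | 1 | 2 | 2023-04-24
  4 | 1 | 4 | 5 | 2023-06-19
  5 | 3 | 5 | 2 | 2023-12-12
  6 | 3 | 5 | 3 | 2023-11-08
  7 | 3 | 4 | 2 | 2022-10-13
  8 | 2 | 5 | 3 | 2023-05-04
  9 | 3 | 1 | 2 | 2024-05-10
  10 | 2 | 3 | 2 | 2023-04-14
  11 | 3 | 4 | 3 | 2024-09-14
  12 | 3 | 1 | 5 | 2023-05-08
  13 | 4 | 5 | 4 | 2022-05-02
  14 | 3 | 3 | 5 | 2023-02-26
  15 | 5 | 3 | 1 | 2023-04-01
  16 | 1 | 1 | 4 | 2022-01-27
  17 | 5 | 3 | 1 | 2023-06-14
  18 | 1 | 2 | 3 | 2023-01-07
SELECT name, signup_year FROM customers WHERE signup_year BETWEEN 2021 AND 2021

Execution result:
(no rows)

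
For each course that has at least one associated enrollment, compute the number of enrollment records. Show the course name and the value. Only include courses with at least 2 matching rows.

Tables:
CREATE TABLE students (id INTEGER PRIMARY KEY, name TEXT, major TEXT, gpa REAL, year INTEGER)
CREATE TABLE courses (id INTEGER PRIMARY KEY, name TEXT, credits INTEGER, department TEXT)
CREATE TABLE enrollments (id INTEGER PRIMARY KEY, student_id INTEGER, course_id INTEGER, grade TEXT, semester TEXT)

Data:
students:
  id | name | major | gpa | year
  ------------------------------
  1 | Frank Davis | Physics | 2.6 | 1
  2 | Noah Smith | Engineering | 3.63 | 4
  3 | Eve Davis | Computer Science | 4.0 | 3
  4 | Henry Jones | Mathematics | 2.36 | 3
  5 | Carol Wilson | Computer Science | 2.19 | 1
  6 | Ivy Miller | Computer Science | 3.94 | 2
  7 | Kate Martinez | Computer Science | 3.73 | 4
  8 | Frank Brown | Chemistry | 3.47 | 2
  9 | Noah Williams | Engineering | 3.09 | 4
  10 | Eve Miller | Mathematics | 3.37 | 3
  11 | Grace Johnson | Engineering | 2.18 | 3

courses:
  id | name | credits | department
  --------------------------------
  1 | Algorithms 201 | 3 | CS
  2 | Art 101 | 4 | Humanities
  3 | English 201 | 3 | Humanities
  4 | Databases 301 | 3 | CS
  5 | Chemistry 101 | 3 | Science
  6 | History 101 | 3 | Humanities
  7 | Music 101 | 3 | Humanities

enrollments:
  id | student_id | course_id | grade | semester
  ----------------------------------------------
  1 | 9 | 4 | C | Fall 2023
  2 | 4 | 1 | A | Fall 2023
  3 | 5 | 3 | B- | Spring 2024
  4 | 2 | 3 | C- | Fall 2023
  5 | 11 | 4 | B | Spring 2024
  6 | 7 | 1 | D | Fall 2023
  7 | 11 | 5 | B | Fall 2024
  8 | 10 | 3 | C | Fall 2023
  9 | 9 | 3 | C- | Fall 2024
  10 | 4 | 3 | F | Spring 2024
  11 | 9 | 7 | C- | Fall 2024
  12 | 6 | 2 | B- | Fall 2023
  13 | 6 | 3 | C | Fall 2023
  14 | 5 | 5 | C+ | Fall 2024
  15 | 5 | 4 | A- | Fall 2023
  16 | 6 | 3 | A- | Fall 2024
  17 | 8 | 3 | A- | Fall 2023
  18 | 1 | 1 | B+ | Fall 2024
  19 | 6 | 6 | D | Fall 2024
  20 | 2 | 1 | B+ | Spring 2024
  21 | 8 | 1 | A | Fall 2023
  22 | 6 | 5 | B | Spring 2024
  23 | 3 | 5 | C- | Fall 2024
SELECT p.name, COUNT(*) AS n FROM enrollments c JOIN courses p ON c.course_id = p.id GROUP BY p.id, p.name HAVING COUNT(*) >= 2

Execution result:
name | n
Algorithms 201 | 5
English 201 | 8
Databases 301 | 3
Chemistry 101 | 4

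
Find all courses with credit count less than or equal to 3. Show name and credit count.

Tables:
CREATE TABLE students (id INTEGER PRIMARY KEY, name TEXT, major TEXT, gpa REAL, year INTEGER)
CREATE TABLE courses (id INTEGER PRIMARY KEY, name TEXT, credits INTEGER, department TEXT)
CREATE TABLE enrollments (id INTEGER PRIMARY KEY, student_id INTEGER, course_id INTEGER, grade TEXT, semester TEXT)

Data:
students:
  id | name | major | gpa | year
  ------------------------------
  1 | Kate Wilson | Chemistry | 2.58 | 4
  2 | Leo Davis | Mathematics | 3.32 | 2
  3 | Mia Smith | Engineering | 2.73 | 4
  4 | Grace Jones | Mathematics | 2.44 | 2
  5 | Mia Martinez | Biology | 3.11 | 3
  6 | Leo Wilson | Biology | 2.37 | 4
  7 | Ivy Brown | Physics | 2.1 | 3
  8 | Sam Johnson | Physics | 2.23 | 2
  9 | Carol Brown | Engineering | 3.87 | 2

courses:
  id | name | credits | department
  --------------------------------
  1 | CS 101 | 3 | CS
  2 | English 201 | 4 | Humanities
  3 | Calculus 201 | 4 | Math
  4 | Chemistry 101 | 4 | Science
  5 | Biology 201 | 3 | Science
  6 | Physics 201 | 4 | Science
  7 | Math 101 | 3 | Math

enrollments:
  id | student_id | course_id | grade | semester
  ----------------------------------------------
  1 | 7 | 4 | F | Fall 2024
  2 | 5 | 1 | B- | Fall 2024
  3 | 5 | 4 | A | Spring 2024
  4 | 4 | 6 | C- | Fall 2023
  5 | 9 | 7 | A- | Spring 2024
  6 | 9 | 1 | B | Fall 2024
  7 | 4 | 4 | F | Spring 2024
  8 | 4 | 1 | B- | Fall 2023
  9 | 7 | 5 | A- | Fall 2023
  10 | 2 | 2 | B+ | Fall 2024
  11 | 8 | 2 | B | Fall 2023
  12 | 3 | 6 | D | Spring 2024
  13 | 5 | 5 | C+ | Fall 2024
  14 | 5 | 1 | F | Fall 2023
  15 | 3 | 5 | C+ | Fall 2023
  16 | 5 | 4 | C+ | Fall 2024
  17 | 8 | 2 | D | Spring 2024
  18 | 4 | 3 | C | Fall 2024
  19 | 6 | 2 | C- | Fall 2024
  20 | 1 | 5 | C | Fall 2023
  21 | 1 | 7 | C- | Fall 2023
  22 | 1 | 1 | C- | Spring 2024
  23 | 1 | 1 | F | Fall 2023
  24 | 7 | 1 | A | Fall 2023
SELECT name, credits FROM courses WHERE credits <= 3

Execution result:
name | credits
CS 101 | 3
Biology 201 | 3
Math 101 | 3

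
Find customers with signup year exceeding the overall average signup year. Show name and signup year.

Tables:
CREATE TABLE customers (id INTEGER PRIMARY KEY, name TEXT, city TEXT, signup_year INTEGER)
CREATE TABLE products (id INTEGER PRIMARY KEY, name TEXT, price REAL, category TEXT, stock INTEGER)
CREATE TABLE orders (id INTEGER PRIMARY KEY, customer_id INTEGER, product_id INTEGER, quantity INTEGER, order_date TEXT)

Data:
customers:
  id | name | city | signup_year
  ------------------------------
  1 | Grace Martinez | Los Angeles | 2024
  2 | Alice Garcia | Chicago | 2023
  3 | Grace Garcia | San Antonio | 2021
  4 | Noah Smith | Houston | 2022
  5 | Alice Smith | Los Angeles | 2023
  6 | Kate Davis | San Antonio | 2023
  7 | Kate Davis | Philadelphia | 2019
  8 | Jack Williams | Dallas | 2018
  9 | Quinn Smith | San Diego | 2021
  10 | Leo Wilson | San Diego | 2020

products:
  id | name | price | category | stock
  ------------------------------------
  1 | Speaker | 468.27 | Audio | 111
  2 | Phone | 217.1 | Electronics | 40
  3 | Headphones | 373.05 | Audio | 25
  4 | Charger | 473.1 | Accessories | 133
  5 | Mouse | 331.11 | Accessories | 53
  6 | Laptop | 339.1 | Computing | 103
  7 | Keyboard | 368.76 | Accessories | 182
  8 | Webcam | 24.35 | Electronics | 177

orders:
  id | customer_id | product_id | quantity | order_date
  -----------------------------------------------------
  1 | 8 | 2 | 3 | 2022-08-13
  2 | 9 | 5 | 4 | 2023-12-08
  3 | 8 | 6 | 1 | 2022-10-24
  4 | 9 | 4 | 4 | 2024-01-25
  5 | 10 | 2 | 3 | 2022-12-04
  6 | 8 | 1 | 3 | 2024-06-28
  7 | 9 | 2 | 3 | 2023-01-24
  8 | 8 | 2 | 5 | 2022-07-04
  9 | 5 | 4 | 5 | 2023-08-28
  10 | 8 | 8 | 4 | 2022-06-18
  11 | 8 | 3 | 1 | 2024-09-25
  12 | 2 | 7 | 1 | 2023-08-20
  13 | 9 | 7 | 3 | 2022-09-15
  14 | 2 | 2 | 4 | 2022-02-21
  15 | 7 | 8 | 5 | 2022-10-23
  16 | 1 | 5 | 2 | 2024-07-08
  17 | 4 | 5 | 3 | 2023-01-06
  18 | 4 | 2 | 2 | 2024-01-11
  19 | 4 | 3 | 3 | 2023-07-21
SELECT name, signup_year FROM customers WHERE signup_year > (SELECT AVG(signup_year) FROM customers)

Execution result:
name | signup_year
Grace Martinez | 2024
Alice Garcia | 2023
Noah Smith | 2022
Alice Smith | 2023
Kate Davis | 2023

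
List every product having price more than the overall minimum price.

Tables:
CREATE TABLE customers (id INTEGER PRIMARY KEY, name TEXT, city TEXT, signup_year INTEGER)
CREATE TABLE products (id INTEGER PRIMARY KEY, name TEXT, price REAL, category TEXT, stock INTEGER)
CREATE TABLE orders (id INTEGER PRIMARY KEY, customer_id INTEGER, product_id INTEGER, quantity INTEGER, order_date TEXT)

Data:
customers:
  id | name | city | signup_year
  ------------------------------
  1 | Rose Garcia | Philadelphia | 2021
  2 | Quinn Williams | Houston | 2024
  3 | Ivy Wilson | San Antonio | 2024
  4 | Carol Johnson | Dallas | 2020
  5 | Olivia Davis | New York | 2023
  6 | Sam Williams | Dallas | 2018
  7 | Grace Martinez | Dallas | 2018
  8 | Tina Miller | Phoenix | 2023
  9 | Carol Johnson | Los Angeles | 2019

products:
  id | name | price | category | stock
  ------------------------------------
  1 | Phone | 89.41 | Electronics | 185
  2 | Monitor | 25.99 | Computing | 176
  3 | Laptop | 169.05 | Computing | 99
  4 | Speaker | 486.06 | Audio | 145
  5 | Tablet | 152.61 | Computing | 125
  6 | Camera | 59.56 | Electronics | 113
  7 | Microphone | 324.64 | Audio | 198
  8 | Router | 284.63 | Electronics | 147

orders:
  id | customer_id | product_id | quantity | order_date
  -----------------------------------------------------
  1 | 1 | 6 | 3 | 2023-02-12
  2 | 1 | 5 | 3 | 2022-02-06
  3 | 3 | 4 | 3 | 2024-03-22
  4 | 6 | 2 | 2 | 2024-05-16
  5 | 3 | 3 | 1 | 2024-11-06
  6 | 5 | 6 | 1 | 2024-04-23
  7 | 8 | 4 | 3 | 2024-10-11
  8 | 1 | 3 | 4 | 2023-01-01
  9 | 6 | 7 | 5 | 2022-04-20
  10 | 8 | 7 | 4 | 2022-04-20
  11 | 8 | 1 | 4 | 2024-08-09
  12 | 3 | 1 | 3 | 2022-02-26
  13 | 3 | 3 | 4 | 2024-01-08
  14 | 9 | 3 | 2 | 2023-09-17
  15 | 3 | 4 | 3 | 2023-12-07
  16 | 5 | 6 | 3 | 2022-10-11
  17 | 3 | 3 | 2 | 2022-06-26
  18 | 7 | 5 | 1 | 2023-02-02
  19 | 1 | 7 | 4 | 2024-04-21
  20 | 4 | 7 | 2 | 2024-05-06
SELECT name, price FROM products WHERE price > (SELECT MIN(price) FROM products)

Execution result:
name | price
Phone | 89.41
Laptop | 169.05
Speaker | 486.06
Tablet | 152.61
Camera | 59.56
Microphone | 324.64
Router | 284.63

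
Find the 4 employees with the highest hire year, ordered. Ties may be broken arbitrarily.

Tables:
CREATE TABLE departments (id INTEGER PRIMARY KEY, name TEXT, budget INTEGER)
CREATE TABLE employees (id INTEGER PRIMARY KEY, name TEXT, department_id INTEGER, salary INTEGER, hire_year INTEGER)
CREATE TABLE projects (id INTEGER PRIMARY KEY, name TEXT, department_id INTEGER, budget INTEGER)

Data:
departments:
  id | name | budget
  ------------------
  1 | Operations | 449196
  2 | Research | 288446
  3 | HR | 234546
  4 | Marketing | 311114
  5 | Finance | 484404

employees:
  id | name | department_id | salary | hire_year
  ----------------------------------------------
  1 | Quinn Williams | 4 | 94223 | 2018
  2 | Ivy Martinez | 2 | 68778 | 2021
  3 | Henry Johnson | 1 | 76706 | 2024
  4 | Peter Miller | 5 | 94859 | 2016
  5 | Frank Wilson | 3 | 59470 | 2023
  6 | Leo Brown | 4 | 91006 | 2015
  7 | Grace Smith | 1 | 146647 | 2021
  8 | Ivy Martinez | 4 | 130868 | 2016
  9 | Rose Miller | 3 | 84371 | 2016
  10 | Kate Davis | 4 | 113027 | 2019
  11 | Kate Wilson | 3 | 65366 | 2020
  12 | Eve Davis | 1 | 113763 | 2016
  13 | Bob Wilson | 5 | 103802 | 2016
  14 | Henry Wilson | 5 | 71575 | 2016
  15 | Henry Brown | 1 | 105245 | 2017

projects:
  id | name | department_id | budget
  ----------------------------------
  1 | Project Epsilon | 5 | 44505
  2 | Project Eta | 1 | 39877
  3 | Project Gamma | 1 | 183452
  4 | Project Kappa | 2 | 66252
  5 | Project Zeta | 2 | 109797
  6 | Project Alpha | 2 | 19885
SELECT name, hire_year FROM employees ORDER BY hire_year DESC LIMIT 4

Execution result:
name | hire_year
Henry Johnson | 2024
Frank Wilson | 2023
Ivy Martinez | 2021
Grace Smith | 2021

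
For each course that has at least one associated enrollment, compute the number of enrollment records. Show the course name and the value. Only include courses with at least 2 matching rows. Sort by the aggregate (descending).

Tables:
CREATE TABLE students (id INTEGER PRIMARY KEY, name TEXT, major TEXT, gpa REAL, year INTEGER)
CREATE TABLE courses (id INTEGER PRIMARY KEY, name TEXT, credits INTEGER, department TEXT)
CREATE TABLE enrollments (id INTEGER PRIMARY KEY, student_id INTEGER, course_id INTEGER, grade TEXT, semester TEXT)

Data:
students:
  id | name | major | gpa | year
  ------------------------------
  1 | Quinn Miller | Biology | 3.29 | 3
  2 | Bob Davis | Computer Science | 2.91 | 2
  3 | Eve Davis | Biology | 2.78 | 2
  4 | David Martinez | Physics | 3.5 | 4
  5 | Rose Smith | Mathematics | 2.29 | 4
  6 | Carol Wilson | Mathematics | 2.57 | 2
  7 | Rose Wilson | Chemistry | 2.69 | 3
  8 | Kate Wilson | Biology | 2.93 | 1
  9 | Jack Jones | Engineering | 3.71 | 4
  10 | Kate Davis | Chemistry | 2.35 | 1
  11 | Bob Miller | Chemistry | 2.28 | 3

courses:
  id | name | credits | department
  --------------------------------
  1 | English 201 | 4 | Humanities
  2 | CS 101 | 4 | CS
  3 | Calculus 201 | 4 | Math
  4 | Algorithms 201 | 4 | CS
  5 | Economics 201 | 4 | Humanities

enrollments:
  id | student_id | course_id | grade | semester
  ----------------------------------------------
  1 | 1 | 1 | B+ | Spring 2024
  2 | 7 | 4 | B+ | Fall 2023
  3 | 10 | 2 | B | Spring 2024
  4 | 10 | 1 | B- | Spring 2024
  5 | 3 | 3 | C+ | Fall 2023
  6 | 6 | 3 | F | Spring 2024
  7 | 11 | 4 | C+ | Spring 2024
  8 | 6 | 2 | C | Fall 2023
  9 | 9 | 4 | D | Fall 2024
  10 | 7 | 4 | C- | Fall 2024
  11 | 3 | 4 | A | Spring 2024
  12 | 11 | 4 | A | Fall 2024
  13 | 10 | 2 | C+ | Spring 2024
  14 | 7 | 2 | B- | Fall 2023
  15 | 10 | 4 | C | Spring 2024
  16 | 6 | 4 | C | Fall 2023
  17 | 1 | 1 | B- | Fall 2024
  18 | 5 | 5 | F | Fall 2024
SELECT p.name, COUNT(*) AS n FROM enrollments c JOIN courses p ON c.course_id = p.id GROUP BY p.id, p.name HAVING COUNT(*) >= 2 ORDER BY n DESC

Execution result:
name | n
Algorithms 201 | 8
CS 101 | 4
English 201 | 3
Calculus 201 | 2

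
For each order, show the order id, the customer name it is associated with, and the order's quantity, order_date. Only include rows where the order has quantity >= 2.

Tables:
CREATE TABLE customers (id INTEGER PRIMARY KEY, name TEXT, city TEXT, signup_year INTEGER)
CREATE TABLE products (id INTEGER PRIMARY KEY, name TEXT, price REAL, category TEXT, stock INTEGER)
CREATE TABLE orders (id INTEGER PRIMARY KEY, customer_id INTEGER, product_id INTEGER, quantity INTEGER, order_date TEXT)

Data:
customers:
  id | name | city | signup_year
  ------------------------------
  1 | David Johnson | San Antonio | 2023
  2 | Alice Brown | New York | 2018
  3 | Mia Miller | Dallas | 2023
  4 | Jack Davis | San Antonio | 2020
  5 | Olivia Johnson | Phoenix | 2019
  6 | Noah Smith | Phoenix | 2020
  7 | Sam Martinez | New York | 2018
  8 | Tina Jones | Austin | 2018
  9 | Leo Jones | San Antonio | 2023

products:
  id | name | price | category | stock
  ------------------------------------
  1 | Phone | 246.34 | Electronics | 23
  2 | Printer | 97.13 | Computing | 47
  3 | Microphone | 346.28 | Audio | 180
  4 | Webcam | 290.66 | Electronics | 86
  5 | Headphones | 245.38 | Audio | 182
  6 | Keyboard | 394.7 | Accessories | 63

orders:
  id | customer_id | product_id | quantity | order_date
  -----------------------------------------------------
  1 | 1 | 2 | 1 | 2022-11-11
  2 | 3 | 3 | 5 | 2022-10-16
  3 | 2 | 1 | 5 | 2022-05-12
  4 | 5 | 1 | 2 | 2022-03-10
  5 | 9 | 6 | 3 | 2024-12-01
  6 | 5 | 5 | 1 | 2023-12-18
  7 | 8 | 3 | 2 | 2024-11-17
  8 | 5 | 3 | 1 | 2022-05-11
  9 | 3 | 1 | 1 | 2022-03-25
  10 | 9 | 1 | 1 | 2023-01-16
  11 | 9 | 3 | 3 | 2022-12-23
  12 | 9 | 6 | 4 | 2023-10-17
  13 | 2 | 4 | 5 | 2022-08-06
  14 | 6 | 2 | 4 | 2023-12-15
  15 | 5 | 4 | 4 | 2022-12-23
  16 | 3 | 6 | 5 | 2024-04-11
SELECT c.id, p.name AS customer, c.quantity, c.order_date FROM orders c JOIN customers p ON c.customer_id = p.id WHERE c.quantity >= 2

Execution result:
id | customer | quantity | order_date
2 | Mia Miller | 5 | 2022-10-16
3 | Alice Brown | 5 | 2022-05-12
4 | Olivia Johnson | 2 | 2022-03-10
5 | Leo Jones | 3 | 2024-12-01
7 | Tina Jones | 2 | 2024-11-17
11 | Leo Jones | 3 | 2022-12-23
12 | Leo Jones | 4 | 2023-10-17
13 | Alice Brown | 5 | 2022-08-06
14 | Noah Smith | 4 | 2023-12-15
15 | Olivia Johnson | 4 | 2022-12-23
16 | Mia Miller | 5 | 2024-04-11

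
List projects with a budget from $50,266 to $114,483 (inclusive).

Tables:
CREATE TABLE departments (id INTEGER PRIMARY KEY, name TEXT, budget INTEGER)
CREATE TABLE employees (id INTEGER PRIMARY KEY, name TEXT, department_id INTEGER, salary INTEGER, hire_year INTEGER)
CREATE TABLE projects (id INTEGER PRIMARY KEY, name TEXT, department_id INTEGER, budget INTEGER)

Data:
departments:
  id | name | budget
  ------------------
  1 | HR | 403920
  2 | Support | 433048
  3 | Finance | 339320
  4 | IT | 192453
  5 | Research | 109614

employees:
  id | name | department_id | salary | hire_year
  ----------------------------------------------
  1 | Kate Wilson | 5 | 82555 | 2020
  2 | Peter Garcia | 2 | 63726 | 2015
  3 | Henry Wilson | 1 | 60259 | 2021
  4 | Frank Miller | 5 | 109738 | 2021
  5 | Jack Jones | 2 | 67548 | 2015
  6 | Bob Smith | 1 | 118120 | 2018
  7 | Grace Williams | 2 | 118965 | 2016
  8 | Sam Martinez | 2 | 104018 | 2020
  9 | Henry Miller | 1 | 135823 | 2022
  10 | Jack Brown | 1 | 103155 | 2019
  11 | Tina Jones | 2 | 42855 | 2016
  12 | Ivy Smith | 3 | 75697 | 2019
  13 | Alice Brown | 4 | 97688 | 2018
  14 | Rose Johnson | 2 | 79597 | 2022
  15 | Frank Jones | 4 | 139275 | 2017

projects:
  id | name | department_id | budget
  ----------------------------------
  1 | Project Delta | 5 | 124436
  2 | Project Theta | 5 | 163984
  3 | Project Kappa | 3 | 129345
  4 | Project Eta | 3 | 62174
SELECT name, budget FROM projects WHERE budget BETWEEN 50266 AND 114483

Execution result:
name | budget
Project Eta | 62174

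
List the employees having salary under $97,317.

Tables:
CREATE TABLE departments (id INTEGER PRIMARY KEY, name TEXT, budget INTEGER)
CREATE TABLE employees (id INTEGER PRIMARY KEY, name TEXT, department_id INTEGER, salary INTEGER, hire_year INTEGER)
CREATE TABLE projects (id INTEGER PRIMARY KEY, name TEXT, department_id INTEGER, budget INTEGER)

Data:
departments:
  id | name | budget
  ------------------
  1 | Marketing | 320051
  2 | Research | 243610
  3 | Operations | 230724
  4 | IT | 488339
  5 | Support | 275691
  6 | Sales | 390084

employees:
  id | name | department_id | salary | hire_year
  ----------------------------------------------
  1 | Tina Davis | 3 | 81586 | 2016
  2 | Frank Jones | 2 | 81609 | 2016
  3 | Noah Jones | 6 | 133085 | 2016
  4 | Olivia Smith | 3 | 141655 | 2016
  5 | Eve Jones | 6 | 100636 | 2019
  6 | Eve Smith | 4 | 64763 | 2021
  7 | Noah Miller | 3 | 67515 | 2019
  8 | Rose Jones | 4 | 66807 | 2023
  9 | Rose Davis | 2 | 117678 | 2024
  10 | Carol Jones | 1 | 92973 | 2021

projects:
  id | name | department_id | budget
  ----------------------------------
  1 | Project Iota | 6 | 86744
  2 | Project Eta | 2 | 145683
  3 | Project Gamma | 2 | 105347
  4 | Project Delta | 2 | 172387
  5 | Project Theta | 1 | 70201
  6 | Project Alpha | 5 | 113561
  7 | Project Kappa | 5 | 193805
SELECT name, salary FROM employees WHERE salary < 97317

Execution result:
name | salary
Tina Davis | 81586
Frank Jones | 81609
Eve Smith | 64763
Noah Miller | 67515
Rose Jones | 66807
Carol Jones | 92973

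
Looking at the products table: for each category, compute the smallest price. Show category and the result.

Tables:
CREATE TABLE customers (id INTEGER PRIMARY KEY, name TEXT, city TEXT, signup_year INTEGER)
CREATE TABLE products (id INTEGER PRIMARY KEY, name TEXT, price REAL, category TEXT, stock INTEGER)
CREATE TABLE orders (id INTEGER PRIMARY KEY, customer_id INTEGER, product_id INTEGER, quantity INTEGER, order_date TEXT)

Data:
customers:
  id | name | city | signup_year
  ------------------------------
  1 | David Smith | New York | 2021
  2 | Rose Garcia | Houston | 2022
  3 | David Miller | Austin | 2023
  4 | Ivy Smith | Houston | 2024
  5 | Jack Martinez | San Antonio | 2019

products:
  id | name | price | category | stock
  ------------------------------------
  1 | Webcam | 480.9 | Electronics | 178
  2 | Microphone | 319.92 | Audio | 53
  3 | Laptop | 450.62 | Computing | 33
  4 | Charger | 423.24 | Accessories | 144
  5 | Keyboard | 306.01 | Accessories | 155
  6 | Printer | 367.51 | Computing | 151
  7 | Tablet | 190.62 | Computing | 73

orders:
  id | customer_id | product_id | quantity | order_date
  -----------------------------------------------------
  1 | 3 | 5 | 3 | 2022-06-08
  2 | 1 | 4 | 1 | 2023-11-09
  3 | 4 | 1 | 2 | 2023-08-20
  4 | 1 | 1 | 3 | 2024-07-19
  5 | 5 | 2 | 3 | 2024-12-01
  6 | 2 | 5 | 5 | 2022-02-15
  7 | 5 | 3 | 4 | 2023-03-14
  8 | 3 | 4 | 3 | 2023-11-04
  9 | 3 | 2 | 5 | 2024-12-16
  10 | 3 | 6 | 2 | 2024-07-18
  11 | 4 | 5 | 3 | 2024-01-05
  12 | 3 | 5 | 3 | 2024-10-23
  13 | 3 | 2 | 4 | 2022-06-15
SELECT category, MIN(price) AS min_price FROM products GROUP BY category

Execution result:
category | min_price
Accessories | 306.01
Audio | 319.92
Computing | 190.62
Electronics | 480.90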